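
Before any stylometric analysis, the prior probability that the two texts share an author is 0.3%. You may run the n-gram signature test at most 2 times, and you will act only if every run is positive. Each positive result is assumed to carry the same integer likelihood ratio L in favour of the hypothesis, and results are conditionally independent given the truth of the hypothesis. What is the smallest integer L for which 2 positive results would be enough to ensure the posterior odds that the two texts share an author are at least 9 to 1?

55

Prior odds = 0.003/0.997 = 3/997.
Target odds = 9.
Need L² ≥ 9 ÷ (3/997) = 2991.
54² = 2916 < 2991 ≤ 3025 = 55², so L = 55.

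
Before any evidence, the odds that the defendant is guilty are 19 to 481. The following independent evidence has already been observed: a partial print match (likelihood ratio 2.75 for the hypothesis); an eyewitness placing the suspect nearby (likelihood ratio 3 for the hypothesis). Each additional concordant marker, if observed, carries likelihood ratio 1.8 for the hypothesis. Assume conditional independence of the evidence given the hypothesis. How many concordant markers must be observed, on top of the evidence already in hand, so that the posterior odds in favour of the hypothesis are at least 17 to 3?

Prior odds = 19/481.
Combined Bayes factor of the evidence already in hand = 2.75 × 3 = 8.25.
Odds after that evidence = (19/481) × 8.25 = 627/1924.
Target odds = 17/3.
Need 1.8ⁿ ≥ 17/3 ÷ (627/1924) = 32708/1881.
1.8⁴ = 10.4976 falls short of 32708/1881 but 1.8⁵ = 18.89568 reaches it, so n = 5.

5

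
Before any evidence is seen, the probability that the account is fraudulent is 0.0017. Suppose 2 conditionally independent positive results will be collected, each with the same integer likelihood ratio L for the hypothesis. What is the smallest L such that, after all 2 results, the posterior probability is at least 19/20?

106

Prior odds = 0.0017/0.9983 = 17/9983.
Target odds = 0.95/0.05 = 19.
Need L² ≥ 19 ÷ (17/9983) = 189677/17.
105² = 11025 < 189677/17 ≤ 11236 = 106², so L = 106.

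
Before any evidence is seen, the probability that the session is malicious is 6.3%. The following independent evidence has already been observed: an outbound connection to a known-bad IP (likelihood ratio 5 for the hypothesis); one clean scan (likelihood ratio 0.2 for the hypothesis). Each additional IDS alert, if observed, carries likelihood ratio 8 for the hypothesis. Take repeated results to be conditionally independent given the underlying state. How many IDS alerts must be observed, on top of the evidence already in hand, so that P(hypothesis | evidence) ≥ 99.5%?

4

Prior odds = 0.063/0.937 = 63/937.
Combined Bayes factor of the evidence already in hand = 5 × 0.2 = 1.
Odds after that evidence = (63/937) × 1 = 63/937.
Target odds = 0.995/0.005 = 199.
Need 8ⁿ ≥ 199 ÷ (63/937) = 186463/63.
8³ = 512 falls short of 186463/63 but 8⁴ = 4096 reaches it, so n = 4.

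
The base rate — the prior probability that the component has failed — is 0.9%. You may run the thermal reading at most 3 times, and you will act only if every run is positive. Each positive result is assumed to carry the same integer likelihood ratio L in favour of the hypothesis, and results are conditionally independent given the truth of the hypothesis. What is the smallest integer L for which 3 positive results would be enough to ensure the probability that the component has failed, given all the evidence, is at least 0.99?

Prior odds = 0.009/0.991 = 9/991.
Target odds = 0.99/0.01 = 99.
Need L³ ≥ 99 ÷ (9/991) = 10901.
22³ = 10648 < 10901 ≤ 12167 = 23³, so L = 23.

23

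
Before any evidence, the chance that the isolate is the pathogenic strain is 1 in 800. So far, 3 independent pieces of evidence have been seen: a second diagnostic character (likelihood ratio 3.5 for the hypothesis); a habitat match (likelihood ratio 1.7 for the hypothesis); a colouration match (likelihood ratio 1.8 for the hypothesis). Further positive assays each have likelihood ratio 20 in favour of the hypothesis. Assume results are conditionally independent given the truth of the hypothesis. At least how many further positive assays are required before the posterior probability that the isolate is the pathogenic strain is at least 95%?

Prior odds = 0.00125/0.99875 = 1/799.
Combined Bayes factor of the evidence already in hand = 3.5 × 1.7 × 1.8 = 10.71.
Odds after that evidence = (1/799) × 10.71 = 63/4700.
Target odds = 0.95/0.05 = 19.
Need 20ⁿ ≥ 19 ÷ (63/4700) = 89300/63.
20² = 400 falls short of 89300/63 but 20³ = 8000 reaches it, so n = 3.

3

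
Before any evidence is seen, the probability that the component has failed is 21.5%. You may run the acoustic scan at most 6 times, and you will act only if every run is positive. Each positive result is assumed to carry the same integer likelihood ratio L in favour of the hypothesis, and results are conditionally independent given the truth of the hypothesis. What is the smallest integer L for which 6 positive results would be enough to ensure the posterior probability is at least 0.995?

3

Prior odds = 0.215/0.785 = 43/157.
Target odds = 0.995/0.005 = 199.
Need L⁶ ≥ 199 ÷ (43/157) = 31243/43.
2⁶ = 64 < 31243/43 ≤ 729 = 3⁶, so L = 3.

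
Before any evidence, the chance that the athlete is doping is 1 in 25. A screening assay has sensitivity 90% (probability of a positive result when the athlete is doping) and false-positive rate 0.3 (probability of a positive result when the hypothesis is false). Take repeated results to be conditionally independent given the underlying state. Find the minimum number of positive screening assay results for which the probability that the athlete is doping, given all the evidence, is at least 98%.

Prior odds = 0.04/0.96 = 1/24.
Likelihood ratio of a positive result = 0.9/0.3 = 3.
Target odds: 0.98 ÷ 0.02 = 49.
Require 3ⁿ ≥ 49 ÷ (1/24) = 1176.
3⁶ = 729 falls short of 1176 but 3⁷ = 2187 reaches it, so n = 7.

7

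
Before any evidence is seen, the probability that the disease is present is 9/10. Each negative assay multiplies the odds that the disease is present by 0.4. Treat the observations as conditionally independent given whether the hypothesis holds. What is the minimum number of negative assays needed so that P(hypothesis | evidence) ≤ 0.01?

Prior odds = 0.9/0.1 = 9.
Likelihood ratio per negative assay = 0.4.
Target posterior odds = 0.01/0.99 = 1/99.
Require 0.4ⁿ ≤ 1/99 ÷ 9 = 1/891.
0.4⁷ = 128/78125 is still above 1/891 but 0.4⁸ = 256/390625 is at or below it, so n = 8.

8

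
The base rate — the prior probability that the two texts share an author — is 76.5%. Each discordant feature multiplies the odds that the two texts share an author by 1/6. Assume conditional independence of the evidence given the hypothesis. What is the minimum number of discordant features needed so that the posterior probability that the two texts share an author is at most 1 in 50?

Prior odds = 0.765/0.235 = 153/47.
Likelihood ratio per discordant feature = 1/6.
Target odds: 0.02 ÷ 0.98 = 1/49.
Require (1/6)ⁿ ≤ 1/49 ÷ (153/47) = 47/7497.
(1/6)² = 1/36 is still above 47/7497 but (1/6)³ = 1/216 is at or below it, so n = 3.

3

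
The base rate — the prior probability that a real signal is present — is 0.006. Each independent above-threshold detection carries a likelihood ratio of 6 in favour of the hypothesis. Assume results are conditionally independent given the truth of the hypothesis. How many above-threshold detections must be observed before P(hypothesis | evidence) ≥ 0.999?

Prior odds = 0.006/0.994 = 3/497.
Likelihood ratio per above-threshold detection = 6.
Target odds: 0.999 ÷ 0.001 = 999.
Need (3/497) × 6ⁿ ≥ 999, i.e. 6ⁿ ≥ 165501.
6⁶ = 46656 falls short of 165501 but 6⁷ = 279936 reaches it, so n = 7.

7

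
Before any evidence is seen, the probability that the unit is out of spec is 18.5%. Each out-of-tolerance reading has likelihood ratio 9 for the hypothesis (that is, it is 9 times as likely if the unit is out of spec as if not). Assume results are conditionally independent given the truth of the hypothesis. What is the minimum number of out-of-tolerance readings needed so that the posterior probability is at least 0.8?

Prior odds = 0.185/0.815 = 37/163.
Likelihood ratio per out-of-tolerance reading = 9.
Target posterior odds = 0.8/0.2 = 4.
Need (37/163) × 9ⁿ ≥ 4, i.e. 9ⁿ ≥ 652/37.
9¹ = 9 falls short of 652/37 but 9² = 81 reaches it, so n = 2.

2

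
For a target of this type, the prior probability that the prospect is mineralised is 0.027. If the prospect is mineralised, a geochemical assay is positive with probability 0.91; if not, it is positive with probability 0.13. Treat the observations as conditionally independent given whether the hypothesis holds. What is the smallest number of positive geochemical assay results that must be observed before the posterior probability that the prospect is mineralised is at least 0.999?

6

Prior odds: 0.027 ÷ 0.973 = 27/973.
Likelihood ratio of a positive = 0.91/0.13 = 7.
Target posterior odds = 0.999/0.001 = 999.
Need (27/973) × 7ⁿ ≥ 999, i.e. 7ⁿ ≥ 36001.
7⁵ = 16807 falls short of 36001 but 7⁶ = 117649 reaches it, so n = 6.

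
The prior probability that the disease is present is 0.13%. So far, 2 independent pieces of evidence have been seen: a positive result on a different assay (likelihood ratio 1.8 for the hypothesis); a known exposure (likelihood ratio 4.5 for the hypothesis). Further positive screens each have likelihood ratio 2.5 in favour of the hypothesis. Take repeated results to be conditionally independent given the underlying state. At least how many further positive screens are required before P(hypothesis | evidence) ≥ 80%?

7

Prior odds = 0.0013/0.9987 = 13/9987.
Combined Bayes factor of the evidence already in hand = 1.8 × 4.5 = 8.1.
Odds after that evidence = (13/9987) × 8.1 = 351/33290.
Target odds = 0.8/0.2 = 4.
Need 2.5ⁿ ≥ 4 ÷ (351/33290) = 133160/351.
2.5⁶ = 244.140625 falls short of 133160/351 but 2.5⁷ = 610.3515625 reaches it, so n = 7.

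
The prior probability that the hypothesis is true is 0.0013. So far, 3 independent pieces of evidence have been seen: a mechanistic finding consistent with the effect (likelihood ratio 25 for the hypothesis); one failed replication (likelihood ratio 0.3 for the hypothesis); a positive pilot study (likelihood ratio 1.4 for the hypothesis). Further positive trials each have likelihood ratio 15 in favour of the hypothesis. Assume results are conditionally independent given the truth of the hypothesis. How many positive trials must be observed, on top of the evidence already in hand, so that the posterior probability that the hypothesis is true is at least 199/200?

4

Prior odds = 0.0013/0.9987 = 13/9987.
Combined Bayes factor of the evidence already in hand = 25 × 0.3 × 1.4 = 10.5.
Odds after that evidence = (13/9987) × 10.5 = 91/6658.
Target odds = 0.995/0.005 = 199.
Need 15ⁿ ≥ 199 ÷ (91/6658) = 1324942/91.
15³ = 3375 falls short of 1324942/91 but 15⁴ = 50625 reaches it, so n = 4.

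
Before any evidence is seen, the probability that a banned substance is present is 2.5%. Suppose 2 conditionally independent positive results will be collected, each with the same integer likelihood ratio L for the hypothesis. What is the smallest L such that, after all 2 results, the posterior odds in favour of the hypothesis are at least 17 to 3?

15

Prior odds = 0.025/0.975 = 1/39.
Target odds = 17/3.
Need L² ≥ 17/3 ÷ (1/39) = 221.
14² = 196 < 221 ≤ 225 = 15², so L = 15.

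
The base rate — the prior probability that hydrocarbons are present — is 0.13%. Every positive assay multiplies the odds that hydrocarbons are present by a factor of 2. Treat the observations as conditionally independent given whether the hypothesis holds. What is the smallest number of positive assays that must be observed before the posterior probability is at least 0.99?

17

Prior odds = 0.0013/0.9987 = 13/9987.
Likelihood ratio per positive assay = 2.
Target posterior odds = 0.99/0.01 = 99.
Need (13/9987) × 2ⁿ ≥ 99, i.e. 2ⁿ ≥ 988713/13.
2¹⁶ = 65536 falls short of 988713/13 but 2¹⁷ = 131072 reaches it, so n = 17.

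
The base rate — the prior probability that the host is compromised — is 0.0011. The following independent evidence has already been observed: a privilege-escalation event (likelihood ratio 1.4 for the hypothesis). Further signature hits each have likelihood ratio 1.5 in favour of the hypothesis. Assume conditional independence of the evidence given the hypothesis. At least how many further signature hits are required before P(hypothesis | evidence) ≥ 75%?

19

Prior odds = 0.0011/0.9989 = 11/9989.
Bayes factor of the evidence already in hand = 1.4.
Odds after that evidence = (11/9989) × 1.4 = 11/7135.
Target odds = 0.75/0.25 = 3.
Need 1.5ⁿ ≥ 3 ÷ (11/7135) = 21405/11.
1.5¹⁸ = 387420489/262144 falls short of 21405/11 but 1.5¹⁹ ≈2216.84 reaches it, so n = 19.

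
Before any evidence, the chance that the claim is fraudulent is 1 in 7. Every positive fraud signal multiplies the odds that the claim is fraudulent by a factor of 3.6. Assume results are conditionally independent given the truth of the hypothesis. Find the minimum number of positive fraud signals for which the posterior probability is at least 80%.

3

Prior odds = (1/7)/(6/7) = 1/6.
Likelihood ratio per positive fraud signal = 3.6.
Target odds: 0.8 ÷ 0.2 = 4.
Need (1/6) × 3.6ⁿ ≥ 4, i.e. 3.6ⁿ ≥ 24.
3.6² = 12.96 falls short of 24 but 3.6³ = 46.656 reaches it, so n = 3.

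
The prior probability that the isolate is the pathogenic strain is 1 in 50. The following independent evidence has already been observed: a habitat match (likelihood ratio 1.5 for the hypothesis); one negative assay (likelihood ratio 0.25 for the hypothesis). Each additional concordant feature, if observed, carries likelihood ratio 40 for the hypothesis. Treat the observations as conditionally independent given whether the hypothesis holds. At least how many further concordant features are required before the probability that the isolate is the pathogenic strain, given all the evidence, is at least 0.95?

Prior odds = 0.02/0.98 = 1/49.
Combined Bayes factor of the evidence already in hand = 1.5 × 0.25 = 0.375.
Odds after that evidence = (1/49) × 0.375 = 3/392.
Target odds = 0.95/0.05 = 19.
Need 40ⁿ ≥ 19 ÷ (3/392) = 7448/3.
40² = 1600 falls short of 7448/3 but 40³ = 64000 reaches it, so n = 3.

3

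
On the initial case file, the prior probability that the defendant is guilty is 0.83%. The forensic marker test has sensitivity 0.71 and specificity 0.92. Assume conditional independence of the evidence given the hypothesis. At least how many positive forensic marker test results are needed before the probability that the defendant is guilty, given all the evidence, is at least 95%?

4

Prior odds: 0.0083 ÷ 0.9917 = 83/9917.
False-positive rate = 1 − 0.92 = 0.08; likelihood ratio of a positive = 0.71/0.08 = 8.875.
Target posterior odds = 0.95/0.05 = 19.
Need (83/9917) × 8.875ⁿ ≥ 19, i.e. 8.875ⁿ ≥ 188423/83.
8.875³ = 357911/512 falls short of 188423/83 but 8.875⁴ = 25411681/4096 reaches it, so n = 4.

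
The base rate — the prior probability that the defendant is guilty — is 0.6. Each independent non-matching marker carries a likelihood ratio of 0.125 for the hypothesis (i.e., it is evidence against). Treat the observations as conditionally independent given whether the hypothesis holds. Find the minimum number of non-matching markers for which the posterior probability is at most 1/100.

Prior odds: 0.6 ÷ 0.4 = 1.5.
Likelihood ratio per non-matching marker = 0.125.
Target odds: 0.01 ÷ 0.99 = 1/99.
Require 0.125ⁿ ≤ 1/99 ÷ 1.5 = 2/297.
0.125² = 0.015625 is still above 2/297 but 0.125³ = 0.001953125 is at or below it, so n = 3.

3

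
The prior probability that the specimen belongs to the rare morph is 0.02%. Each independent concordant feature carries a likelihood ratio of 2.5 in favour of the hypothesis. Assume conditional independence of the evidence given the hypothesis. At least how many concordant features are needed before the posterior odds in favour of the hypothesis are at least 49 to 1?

14

Prior odds: 0.0002 ÷ 0.9998 = 1/4999.
Likelihood ratio per concordant feature = 2.5.
Target odds = 49.
Require 2.5ⁿ ≥ 49 ÷ (1/4999) = 244951.
2.5¹³ ≈149012 falls short of 244951 but 2.5¹⁴ ≈372529 reaches it, so n = 14.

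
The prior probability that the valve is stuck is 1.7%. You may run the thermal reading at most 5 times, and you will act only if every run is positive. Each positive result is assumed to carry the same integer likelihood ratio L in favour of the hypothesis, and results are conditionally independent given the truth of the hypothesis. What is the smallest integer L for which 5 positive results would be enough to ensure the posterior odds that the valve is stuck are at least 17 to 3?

Prior odds = 0.017/0.983 = 17/983.
Target odds = 17/3.
Need L⁵ ≥ 17/3 ÷ (17/983) = 983/3.
3⁵ = 243 < 983/3 ≤ 1024 = 4⁵, so L = 4.

4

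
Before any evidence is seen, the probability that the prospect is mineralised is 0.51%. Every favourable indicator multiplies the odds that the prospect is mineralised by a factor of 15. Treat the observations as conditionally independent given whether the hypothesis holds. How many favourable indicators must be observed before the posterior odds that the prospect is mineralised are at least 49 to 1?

4

Prior odds: 0.0051 ÷ 0.9949 = 51/9949.
Likelihood ratio per favourable indicator = 15.
Target odds = 49.
Require 15ⁿ ≥ 49 ÷ (51/9949) = 487501/51.
15³ = 3375 falls short of 487501/51 but 15⁴ = 50625 reaches it, so n = 4.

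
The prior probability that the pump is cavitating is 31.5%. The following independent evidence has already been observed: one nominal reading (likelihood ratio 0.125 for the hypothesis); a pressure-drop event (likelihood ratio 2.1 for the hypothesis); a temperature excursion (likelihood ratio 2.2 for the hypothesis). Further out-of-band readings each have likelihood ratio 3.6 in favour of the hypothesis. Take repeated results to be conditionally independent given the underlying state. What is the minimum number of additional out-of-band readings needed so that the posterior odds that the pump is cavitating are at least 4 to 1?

Prior odds = 0.315/0.685 = 63/137.
Combined Bayes factor of the evidence already in hand = 0.125 × 2.1 × 2.2 = 0.5775.
Odds after that evidence = (63/137) × 0.5775 = 14553/54800.
Target odds = 4.
Need 3.6ⁿ ≥ 4 ÷ (14553/54800) = 219200/14553.
3.6² = 12.96 falls short of 219200/14553 but 3.6³ = 46.656 reaches it, so n = 3.

3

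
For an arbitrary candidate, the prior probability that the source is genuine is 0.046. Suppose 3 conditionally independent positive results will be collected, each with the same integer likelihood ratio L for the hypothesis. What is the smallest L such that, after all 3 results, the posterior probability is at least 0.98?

11

Prior odds = 0.046/0.954 = 23/477.
Target odds = 0.98/0.02 = 49.
Need L³ ≥ 49 ÷ (23/477) = 23373/23.
10³ = 1000 < 23373/23 ≤ 1331 = 11³, so L = 11.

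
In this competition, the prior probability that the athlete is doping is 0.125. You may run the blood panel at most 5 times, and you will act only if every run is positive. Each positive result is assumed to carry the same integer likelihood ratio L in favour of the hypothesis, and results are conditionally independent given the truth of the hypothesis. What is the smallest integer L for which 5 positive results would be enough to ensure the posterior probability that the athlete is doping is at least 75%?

Prior odds = 0.125/0.875 = 1/7.
Target odds = 0.75/0.25 = 3.
Need L⁵ ≥ 3 ÷ (1/7) = 21.
1⁵ = 1 < 21 ≤ 32 = 2⁵, so L = 2.

2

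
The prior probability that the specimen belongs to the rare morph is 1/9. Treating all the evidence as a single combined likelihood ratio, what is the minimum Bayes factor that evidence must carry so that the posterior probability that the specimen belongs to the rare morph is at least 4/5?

32

Prior odds = (1/9)/(8/9) = 0.125.
Target odds = 0.8/0.2 = 4.
Required Bayes factor = 4 ÷ 0.125 = 32.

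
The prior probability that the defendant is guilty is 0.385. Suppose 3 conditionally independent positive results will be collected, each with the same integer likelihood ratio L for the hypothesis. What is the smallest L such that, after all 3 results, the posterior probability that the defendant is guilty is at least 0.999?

12

Prior odds = 0.385/0.615 = 77/123.
Target odds = 0.999/0.001 = 999.
Need L³ ≥ 999 ÷ (77/123) = 122877/77.
11³ = 1331 < 122877/77 ≤ 1728 = 12³, so L = 12.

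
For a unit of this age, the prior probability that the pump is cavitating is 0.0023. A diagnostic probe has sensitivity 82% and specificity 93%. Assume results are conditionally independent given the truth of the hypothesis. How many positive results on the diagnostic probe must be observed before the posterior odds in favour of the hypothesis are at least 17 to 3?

Prior odds = 0.0023/0.9977 = 23/9977.
False-positive rate = 1 − 0.93 = 0.07; likelihood ratio of a positive = 0.82/0.07 = 82/7.
Target odds = 17/3.
Need (23/9977) × (82/7)ⁿ ≥ 17/3, i.e. (82/7)ⁿ ≥ 169609/69.
(82/7)³ = 551368/343 falls short of 169609/69 but (82/7)⁴ = 45212176/2401 reaches it, so n = 4.

4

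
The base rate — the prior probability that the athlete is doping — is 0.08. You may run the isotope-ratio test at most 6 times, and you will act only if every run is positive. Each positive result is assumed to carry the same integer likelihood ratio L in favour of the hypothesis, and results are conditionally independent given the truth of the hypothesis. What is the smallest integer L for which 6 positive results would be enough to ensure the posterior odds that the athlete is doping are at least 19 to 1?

Prior odds = 0.08/0.92 = 2/23.
Target odds = 19.
Need L⁶ ≥ 19 ÷ (2/23) = 218.5.
2⁶ = 64 < 218.5 ≤ 729 = 3⁶, so L = 3.

3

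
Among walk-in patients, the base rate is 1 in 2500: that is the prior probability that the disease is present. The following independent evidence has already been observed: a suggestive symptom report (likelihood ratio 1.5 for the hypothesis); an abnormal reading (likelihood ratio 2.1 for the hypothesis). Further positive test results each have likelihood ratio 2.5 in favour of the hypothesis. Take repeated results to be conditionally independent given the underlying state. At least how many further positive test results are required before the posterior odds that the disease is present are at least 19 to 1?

Prior odds = 0.0004/0.9996 = 1/2499.
Combined Bayes factor of the evidence already in hand = 1.5 × 2.1 = 3.15.
Odds after that evidence = (1/2499) × 3.15 = 3/2380.
Target odds = 19.
Need 2.5ⁿ ≥ 19 ÷ (3/2380) = 45220/3.
2.5¹⁰ = 9765625/1024 falls short of 45220/3 but 2.5¹¹ = 48828125/2048 reaches it, so n = 11.

11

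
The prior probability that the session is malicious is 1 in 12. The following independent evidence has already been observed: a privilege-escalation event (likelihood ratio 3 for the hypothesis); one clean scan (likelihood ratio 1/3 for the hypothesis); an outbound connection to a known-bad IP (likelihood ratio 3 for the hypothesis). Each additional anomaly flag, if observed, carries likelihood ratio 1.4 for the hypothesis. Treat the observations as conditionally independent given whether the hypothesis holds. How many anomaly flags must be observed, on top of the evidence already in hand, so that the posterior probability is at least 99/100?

18

Prior odds = (1/12)/(11/12) = 1/11.
Combined Bayes factor of the evidence already in hand = 3 × (1/3) × 3 = 3.
Odds after that evidence = (1/11) × 3 = 3/11.
Target odds = 0.99/0.01 = 99.
Need 1.4ⁿ ≥ 99 ÷ (3/11) = 363.
1.4¹⁷ ≈304.913 falls short of 363 but 1.4¹⁸ ≈426.879 reaches it, so n = 18.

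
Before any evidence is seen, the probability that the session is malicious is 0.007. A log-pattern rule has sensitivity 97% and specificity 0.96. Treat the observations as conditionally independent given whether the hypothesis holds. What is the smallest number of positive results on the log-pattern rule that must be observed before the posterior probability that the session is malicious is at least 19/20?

3

Prior odds: 0.007 ÷ 0.993 = 7/993.
False-positive rate = 1 − 0.96 = 0.04; likelihood ratio of a positive = 0.97/0.04 = 24.25.
Target odds: 0.95 ÷ 0.05 = 19.
Need (7/993) × 24.25ⁿ ≥ 19, i.e. 24.25ⁿ ≥ 18867/7.
24.25² = 588.0625 falls short of 18867/7 but 24.25³ = 912673/64 reaches it, so n = 3.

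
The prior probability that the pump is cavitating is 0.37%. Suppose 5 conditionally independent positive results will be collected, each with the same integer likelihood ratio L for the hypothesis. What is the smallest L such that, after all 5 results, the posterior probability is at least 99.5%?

Prior odds = 0.0037/0.9963 = 37/9963.
Target odds = 0.995/0.005 = 199.
Need L⁵ ≥ 199 ÷ (37/9963) = 1982637/37.
8⁵ = 32768 < 1982637/37 ≤ 59049 = 9⁵, so L = 9.

9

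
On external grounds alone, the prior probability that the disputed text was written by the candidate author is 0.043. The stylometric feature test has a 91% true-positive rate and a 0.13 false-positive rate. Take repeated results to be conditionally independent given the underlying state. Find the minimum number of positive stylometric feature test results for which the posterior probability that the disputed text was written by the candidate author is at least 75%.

3

Prior odds: 0.043 ÷ 0.957 = 43/957.
Likelihood ratio of a positive result = 0.91/0.13 = 7.
Target odds: 0.75 ÷ 0.25 = 3.
Need (43/957) × 7ⁿ ≥ 3, i.e. 7ⁿ ≥ 2871/43.
7² = 49 falls short of 2871/43 but 7³ = 343 reaches it, so n = 3.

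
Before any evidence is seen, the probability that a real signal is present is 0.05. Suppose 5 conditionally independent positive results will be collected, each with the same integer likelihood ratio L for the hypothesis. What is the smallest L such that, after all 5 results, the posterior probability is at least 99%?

5

Prior odds = 0.05/0.95 = 1/19.
Target odds = 0.99/0.01 = 99.
Need L⁵ ≥ 99 ÷ (1/19) = 1881.
4⁵ = 1024 < 1881 ≤ 3125 = 5⁵, so L = 5.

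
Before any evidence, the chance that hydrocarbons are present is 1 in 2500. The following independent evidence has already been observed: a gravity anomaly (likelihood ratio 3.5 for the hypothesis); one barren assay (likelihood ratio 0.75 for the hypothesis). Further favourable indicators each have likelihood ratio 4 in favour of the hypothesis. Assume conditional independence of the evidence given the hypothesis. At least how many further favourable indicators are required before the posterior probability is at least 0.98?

Prior odds = 0.0004/0.9996 = 1/2499.
Combined Bayes factor of the evidence already in hand = 3.5 × 0.75 = 2.625.
Odds after that evidence = (1/2499) × 2.625 = 1/952.
Target odds = 0.98/0.02 = 49.
Need 4ⁿ ≥ 49 ÷ (1/952) = 46648.
4⁷ = 16384 falls short of 46648 but 4⁸ = 65536 reaches it, so n = 8.

8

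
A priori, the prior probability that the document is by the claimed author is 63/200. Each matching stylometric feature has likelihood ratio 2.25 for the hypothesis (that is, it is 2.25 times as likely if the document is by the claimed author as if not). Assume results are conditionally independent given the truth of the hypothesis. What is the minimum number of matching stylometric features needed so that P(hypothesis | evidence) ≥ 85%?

Prior odds = 0.315/0.685 = 63/137.
Likelihood ratio per matching stylometric feature = 2.25.
Target odds: 0.85 ÷ 0.15 = 17/3.
Require 2.25ⁿ ≥ 17/3 ÷ (63/137) = 2329/189.
2.25³ = 11.390625 falls short of 2329/189 but 2.25⁴ = 25.62890625 reaches it, so n = 4.

4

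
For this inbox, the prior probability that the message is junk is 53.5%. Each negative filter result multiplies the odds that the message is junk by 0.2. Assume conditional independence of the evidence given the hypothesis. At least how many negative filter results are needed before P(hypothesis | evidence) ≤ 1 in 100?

3

Prior odds = 0.535/0.465 = 107/93.
Likelihood ratio per negative filter result = 0.2.
Target odds: 0.01 ÷ 0.99 = 1/99.
Require 0.2ⁿ ≤ 1/99 ÷ (107/93) = 31/3531.
0.2² = 0.04 is still above 31/3531 but 0.2³ = 0.008 is at or below it, so n = 3.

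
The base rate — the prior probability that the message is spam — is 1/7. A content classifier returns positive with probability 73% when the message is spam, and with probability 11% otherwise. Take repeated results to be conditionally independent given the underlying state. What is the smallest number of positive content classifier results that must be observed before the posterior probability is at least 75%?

2

Prior odds = (1/7)/(6/7) = 1/6.
Likelihood ratio of a positive result = 0.73/0.11 = 73/11.
Target odds: 0.75 ÷ 0.25 = 3.
Need (1/6) × (73/11)ⁿ ≥ 3, i.e. (73/11)ⁿ ≥ 18.
(73/11)¹ = 73/11 falls short of 18 but (73/11)² = 5329/121 reaches it, so n = 2.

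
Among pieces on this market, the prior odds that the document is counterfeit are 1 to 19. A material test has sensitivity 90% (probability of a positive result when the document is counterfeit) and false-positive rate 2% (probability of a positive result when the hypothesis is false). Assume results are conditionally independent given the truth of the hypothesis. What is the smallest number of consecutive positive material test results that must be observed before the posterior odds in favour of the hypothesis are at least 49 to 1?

2

Prior odds = 1/19.
Likelihood ratio of a positive result = 0.9/0.02 = 45.
Target odds = 49.
Require 45ⁿ ≥ 49 ÷ (1/19) = 931.
45¹ = 45 falls short of 931 but 45² = 2025 reaches it, so n = 2.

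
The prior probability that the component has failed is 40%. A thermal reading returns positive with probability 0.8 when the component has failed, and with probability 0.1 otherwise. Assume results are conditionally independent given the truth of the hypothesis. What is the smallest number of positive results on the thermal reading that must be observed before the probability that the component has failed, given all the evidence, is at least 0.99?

3

Prior odds = 0.4/0.6 = 2/3.
Likelihood ratio of a positive result = 0.8/0.1 = 8.
Target odds: 0.99 ÷ 0.01 = 99.
Need (2/3) × 8ⁿ ≥ 99, i.e. 8ⁿ ≥ 148.5.
8² = 64 falls short of 148.5 but 8³ = 512 reaches it, so n = 3.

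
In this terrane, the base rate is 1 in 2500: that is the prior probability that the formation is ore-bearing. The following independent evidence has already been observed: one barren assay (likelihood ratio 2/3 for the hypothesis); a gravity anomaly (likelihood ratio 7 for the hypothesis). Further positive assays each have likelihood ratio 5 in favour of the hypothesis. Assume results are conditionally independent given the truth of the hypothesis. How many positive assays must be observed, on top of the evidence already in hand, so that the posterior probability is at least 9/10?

6

Prior odds = 0.0004/0.9996 = 1/2499.
Combined Bayes factor of the evidence already in hand = (2/3) × 7 = 14/3.
Odds after that evidence = (1/2499) × 14/3 = 2/1071.
Target odds = 0.9/0.1 = 9.
Need 5ⁿ ≥ 9 ÷ (2/1071) = 4819.5.
5⁵ = 3125 falls short of 4819.5 but 5⁶ = 15625 reaches it, so n = 6.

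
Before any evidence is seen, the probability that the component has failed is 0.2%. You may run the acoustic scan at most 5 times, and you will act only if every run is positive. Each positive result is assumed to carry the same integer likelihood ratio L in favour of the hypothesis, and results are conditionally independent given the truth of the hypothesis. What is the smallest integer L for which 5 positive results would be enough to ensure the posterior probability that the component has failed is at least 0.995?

Prior odds = 0.002/0.998 = 1/499.
Target odds = 0.995/0.005 = 199.
Need L⁵ ≥ 199 ÷ (1/499) = 99301.
9⁵ = 59049 < 99301 ≤ 100000 = 10⁵, so L = 10.

10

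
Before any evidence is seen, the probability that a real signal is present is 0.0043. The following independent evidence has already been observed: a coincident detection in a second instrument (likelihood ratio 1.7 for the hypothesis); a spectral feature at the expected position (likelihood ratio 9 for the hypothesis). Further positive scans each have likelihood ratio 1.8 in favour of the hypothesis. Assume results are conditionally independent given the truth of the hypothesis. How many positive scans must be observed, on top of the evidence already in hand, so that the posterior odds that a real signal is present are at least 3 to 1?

Prior odds = 0.0043/0.9957 = 43/9957.
Combined Bayes factor of the evidence already in hand = 1.7 × 9 = 15.3.
Odds after that evidence = (43/9957) × 15.3 = 2193/33190.
Target odds = 3.
Need 1.8ⁿ ≥ 3 ÷ (2193/33190) = 33190/731.
1.8⁶ = 531441/15625 falls short of 33190/731 but 1.8⁷ = 4782969/78125 reaches it, so n = 7.

7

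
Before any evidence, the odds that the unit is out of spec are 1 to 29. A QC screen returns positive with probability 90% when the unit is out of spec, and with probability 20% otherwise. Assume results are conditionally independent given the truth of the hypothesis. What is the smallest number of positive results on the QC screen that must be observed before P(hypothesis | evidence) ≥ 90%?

4

Prior odds = 1/29.
Likelihood ratio of a positive result = 0.9/0.2 = 4.5.
Target posterior odds = 0.9/0.1 = 9.
Require 4.5ⁿ ≥ 9 ÷ (1/29) = 261.
4.5³ = 91.125 falls short of 261 but 4.5⁴ = 410.0625 reaches it, so n = 4.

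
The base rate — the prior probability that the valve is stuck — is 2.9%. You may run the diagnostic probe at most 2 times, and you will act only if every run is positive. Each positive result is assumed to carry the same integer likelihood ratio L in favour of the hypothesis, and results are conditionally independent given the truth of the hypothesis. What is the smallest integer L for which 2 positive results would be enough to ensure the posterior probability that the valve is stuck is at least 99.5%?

Prior odds = 0.029/0.971 = 29/971.
Target odds = 0.995/0.005 = 199.
Need L² ≥ 199 ÷ (29/971) = 193229/29.
81² = 6561 < 193229/29 ≤ 6724 = 82², so L = 82.

82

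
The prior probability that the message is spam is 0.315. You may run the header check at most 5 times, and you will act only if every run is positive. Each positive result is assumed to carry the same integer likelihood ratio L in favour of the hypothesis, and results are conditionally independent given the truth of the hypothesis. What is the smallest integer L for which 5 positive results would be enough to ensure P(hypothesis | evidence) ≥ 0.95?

3

Prior odds = 0.315/0.685 = 63/137.
Target odds = 0.95/0.05 = 19.
Need L⁵ ≥ 19 ÷ (63/137) = 2603/63.
2⁵ = 32 < 2603/63 ≤ 243 = 3⁵, so L = 3.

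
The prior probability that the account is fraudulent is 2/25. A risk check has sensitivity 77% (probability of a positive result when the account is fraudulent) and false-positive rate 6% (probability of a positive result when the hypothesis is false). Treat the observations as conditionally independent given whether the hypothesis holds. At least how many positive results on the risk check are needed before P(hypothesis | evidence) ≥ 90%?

Prior odds = 0.08/0.92 = 2/23.
Likelihood ratio of a positive result = 0.77/0.06 = 77/6.
Target odds: 0.9 ÷ 0.1 = 9.
Need (2/23) × (77/6)ⁿ ≥ 9, i.e. (77/6)ⁿ ≥ 103.5.
(77/6)¹ = 77/6 falls short of 103.5 but (77/6)² = 5929/36 reaches it, so n = 2.

2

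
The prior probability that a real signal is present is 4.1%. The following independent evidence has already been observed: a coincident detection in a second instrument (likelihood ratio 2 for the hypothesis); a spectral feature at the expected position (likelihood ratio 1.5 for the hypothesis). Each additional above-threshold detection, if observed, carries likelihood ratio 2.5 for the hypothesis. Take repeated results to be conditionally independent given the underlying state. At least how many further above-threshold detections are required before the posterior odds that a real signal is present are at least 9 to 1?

5

Prior odds = 0.041/0.959 = 41/959.
Combined Bayes factor of the evidence already in hand = 2 × 1.5 = 3.
Odds after that evidence = (41/959) × 3 = 123/959.
Target odds = 9.
Need 2.5ⁿ ≥ 9 ÷ (123/959) = 2877/41.
2.5⁴ = 39.0625 falls short of 2877/41 but 2.5⁵ = 97.65625 reaches it, so n = 5.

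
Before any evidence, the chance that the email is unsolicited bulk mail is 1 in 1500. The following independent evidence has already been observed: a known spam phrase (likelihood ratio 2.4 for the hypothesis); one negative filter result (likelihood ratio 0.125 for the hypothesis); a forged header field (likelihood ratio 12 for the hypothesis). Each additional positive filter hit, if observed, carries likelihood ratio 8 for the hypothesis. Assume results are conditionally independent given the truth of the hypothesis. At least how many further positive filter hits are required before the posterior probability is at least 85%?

4

Prior odds = (1/1500)/(1499/1500) = 1/1499.
Combined Bayes factor of the evidence already in hand = 2.4 × 0.125 × 12 = 3.6.
Odds after that evidence = (1/1499) × 3.6 = 18/7495.
Target odds = 0.85/0.15 = 17/3.
Need 8ⁿ ≥ 17/3 ÷ (18/7495) = 127415/54.
8³ = 512 falls short of 127415/54 but 8⁴ = 4096 reaches it, so n = 4.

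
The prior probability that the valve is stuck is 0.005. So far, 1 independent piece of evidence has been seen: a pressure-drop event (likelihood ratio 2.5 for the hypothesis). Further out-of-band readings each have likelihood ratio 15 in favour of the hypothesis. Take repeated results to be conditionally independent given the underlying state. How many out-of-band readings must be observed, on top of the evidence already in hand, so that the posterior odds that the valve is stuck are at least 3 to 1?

Prior odds = 0.005/0.995 = 1/199.
Bayes factor of the evidence already in hand = 2.5.
Odds after that evidence = (1/199) × 2.5 = 5/398.
Target odds = 3.
Need 15ⁿ ≥ 3 ÷ (5/398) = 238.8.
15² = 225 falls short of 238.8 but 15³ = 3375 reaches it, so n = 3.

3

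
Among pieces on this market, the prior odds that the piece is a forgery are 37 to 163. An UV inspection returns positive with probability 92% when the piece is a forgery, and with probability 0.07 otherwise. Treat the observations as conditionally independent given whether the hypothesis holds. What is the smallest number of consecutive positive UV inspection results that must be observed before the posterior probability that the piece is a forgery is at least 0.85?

2

Prior odds = 37/163.
Likelihood ratio of a positive result = 0.92/0.07 = 92/7.
Target posterior odds = 0.85/0.15 = 17/3.
Require (92/7)ⁿ ≥ 17/3 ÷ (37/163) = 2771/111.
(92/7)¹ = 92/7 falls short of 2771/111 but (92/7)² = 8464/49 reaches it, so n = 2.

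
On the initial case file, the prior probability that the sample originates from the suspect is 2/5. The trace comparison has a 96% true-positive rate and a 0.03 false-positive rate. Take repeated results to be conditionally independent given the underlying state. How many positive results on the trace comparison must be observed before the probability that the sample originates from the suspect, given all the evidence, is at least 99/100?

2

Prior odds: 0.4 ÷ 0.6 = 2/3.
Likelihood ratio of a positive result = 0.96/0.03 = 32.
Target odds: 0.99 ÷ 0.01 = 99.
Require 32ⁿ ≥ 99 ÷ (2/3) = 148.5.
32¹ = 32 falls short of 148.5 but 32² = 1024 reaches it, so n = 2.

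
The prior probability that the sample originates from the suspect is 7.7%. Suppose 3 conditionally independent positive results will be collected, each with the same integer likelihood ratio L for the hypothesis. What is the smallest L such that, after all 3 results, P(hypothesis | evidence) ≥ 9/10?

5

Prior odds = 0.077/0.923 = 77/923.
Target odds = 0.9/0.1 = 9.
Need L³ ≥ 9 ÷ (77/923) = 8307/77.
4³ = 64 < 8307/77 ≤ 125 = 5³, so L = 5.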